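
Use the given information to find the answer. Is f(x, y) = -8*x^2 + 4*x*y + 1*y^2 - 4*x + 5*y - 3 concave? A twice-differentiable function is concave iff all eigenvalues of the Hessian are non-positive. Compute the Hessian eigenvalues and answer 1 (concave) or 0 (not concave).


The Hessian of f(x,y) = -8*x^2 + 4*x*y + 1*y^2 - 4*x + 5*y - 3 is:
H = [[-16, 4], [4, 2]]
Trace = -16 + 2 = -14
Determinant = -16*2 - (4)^2 = -48
Discriminant = (-14)^2 - 4*-48 = 388.0
Eigenvalues: lambda_1 = -16.8489, lambda_2 = 2.8489
The function is not concave.

0


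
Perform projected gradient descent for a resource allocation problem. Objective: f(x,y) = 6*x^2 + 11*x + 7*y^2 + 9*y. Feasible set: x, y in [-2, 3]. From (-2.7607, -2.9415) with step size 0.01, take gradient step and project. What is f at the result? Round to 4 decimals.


Step 1: Compute gradient at (-2.7607, -2.9415).
grad_x = 2*6*-2.7607 + 11 = -22.1284
grad_y = 2*7*-2.9415 + 9 = -32.181
Step 2: Gradient step.
x_raw = -2.7607 - 0.01*-22.1284 = -2.5394
y_raw = -2.9415 - 0.01*-32.181 = -2.6197
Step 3: Project onto [-2, 3].
x_proj = clip(-2.5394) = -2.0
y_proj = clip(-2.6197) = -2.0
Step 4: Evaluate f.
f(-2.0, -2.0) = 12.0


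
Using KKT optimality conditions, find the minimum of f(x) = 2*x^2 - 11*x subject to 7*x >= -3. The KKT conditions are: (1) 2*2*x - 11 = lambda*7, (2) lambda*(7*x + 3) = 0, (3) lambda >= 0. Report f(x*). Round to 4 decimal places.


Step 1: Try lambda = 0 (constraint inactive).
Stationarity: 2*2*x - 11 = 0
x* = 11/(2*2) = 2.75
Check constraint: 7*2.75 = 19.25 >= -3 -- satisfied.
Step 2: Compute optimal value.
f(x*) = 2*2.75^2 - 11*2.75 = -15.125


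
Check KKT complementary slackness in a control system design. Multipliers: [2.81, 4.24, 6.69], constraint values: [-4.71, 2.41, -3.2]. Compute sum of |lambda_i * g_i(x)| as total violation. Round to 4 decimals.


KKT complementary slackness check:
lambda_1 * g_1 = 2.81 * -4.71 = -13.2351
lambda_2 * g_2 = 4.24 * 2.41 = 10.2184
lambda_3 * g_3 = 6.69 * -3.2 = -21.408
Total violation = 13.2351 + 10.2184 + 21.408 = 44.8615


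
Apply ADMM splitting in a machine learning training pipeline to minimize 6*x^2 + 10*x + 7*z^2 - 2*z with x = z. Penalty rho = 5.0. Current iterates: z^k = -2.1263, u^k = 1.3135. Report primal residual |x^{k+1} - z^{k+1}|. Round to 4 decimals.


ADMM iteration with rho = 5.0, z^k = -2.1263, u^k = 1.3135
Step 1: x-update.
Minimize 6*x^2 + 10*x + (5.0/2)*(x + 2.1263 + 1.3135)^2
FOC: (2*6 + 5.0)*x = -10 + 5.0*(-2.1263 - 1.3135)
x^{k+1} = -1.5999
Step 2: z-update.
Minimize 7*z^2 - 2*z + (5.0/2)*(-1.5999 - z + 1.3135)^2
FOC: (2*7 + 5.0)*z = 2 + 5.0*(-1.5999 + 1.3135)
z^{k+1} = 0.0299
Step 3: u-update.
u^{k+1} = 1.3135 - 1.5999 - 0.0299 = -0.3163
Step 4: Primal residual = |-1.5999 - 0.0299| = 1.6298


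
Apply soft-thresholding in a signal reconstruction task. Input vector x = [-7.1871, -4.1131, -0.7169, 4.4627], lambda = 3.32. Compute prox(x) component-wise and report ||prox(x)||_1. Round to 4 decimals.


Soft-thresholding with lambda = 3.32:
prox(-7.1871) = sign(-7.1871)*max(|-7.1871| - 3.32, 0) = -3.8671
prox(-4.1131) = sign(-4.1131)*max(|-4.1131| - 3.32, 0) = -0.7931
prox(-0.7169) = sign(-0.7169)*max(|-0.7169| - 3.32, 0) = 0.0
prox(4.4627) = sign(4.4627)*max(|4.4627| - 3.32, 0) = 1.1427
prox(x) = [-3.8671, -0.7931, 0.0, 1.1427]
||prox(x)||_1 = 3.8671 + 0.7931 + 0.0 + 1.1427 = 5.8029


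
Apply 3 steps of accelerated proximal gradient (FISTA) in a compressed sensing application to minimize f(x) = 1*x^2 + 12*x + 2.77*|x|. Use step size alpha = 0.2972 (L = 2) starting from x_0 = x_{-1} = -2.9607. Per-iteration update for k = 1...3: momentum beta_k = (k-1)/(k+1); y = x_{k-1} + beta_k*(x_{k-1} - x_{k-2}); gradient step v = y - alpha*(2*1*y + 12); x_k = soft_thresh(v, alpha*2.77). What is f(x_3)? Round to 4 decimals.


FISTA on f(x) = 1*x^2 + 12*x + 2.77*|x|
L = 2, alpha = 0.2972
Iteration 1: beta = 0.0, y = -2.9607 + 0.0*(-2.9607 + 2.9607) = -2.9607
  grad(y) = 6.0786, v = y - alpha*grad = -4.7673
  prox(v) = soft_thresh(-4.7673, 0.8232) = -3.944
Iteration 2: beta = 0.3333, y = -3.944 + 0.3333*(-3.944 + 2.9607) = -4.2718
  grad(y) = 3.4564, v = y - alpha*grad = -5.299
  prox(v) = soft_thresh(-5.299, 0.8232) = -4.4758
Iteration 3: beta = 0.5, y = -4.4758 + 0.5*(-4.4758 + 3.944) = -4.7417
  grad(y) = 2.5166, v = y - alpha*grad = -5.4896
  prox(v) = soft_thresh(-5.4896, 0.8232) = -4.6664
f(x_3) = 1*(-4.6664)^2 + 12*(-4.6664) + 2.77*|-4.6664| = -21.2956


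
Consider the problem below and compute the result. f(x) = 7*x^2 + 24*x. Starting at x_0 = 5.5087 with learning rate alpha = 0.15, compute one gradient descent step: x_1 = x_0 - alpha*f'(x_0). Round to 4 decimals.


We compute the gradient at x_0 and apply the update.
f'(x) = 14*x + 24
f'(5.5087) = 14*5.5087 + 24 = 101.1218
x_1 = 5.5087 - 0.15*101.1218 = -9.6596


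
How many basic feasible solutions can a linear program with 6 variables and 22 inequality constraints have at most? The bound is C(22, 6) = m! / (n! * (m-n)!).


Each vertex corresponds to some choice of n active constraints out of m, so the number of vertices is at most C(m, n) = m! / (n!(m-n)!).
m = 22, n = 6
Numerator: 22 * 21 * 20 * 19 * 18 * 17
Denominator: 6! = 720
C(22, 6) = 74613


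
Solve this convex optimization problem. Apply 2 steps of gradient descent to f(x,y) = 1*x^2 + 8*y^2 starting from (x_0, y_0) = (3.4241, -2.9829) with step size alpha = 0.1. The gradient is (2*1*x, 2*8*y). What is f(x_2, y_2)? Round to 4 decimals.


Gradient descent on f(x,y) = 1*x^2 + 8*y^2.
Starting point: (3.4241, -2.9829), alpha = 0.1
Step 1: grad_x = 2*1*3.4241 = 6.8482, grad_y = 2*8*-2.9829 = -47.7264
  x_1 = 3.4241 - 0.1*6.8482 = 2.7393
  y_1 = -2.9829 - 0.1*-47.7264 = 1.7897
Step 2: grad_x = 2*1*2.7393 = 5.4786, grad_y = 2*8*1.7897 = 28.6358
  x_2 = 2.7393 - 0.1*5.4786 = 2.1914
  y_2 = 1.7897 - 0.1*28.6358 = -1.0738
f(2.1914, -1.0738) = 1*2.1914^2 + 8*(-1.0738)^2 = 14.0275


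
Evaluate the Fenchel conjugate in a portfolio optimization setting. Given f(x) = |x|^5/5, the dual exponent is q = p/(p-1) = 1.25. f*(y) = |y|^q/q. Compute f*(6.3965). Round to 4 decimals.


The conjugate exponent q satisfies 1/p + 1/q = 1.
p = 5, so q = 5/(5 - 1) = 1.25
|y|^q = 6.3965^1.25 = 10.1725
f*(6.3965) = 10.1725 / 1.25 = 8.138


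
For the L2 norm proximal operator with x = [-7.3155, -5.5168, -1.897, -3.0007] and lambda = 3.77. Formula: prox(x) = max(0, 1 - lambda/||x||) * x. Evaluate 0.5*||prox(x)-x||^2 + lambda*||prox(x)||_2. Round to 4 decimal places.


Step 1: Compute ||x||.
||x|| = 9.8262
Step 2: Compute scaling factor.
scale = max(0, 1 - 3.77/9.8262) = 0.6163
Step 3: prox(x) = [-4.5088, -3.4002, -1.1692, -1.8494]
||prox(x)|| = 6.0562
Step 4: Proximal objective.
0.5*||prox-x||^2 = 7.1065
lambda*||prox|| = 22.8319
Total = 29.9384


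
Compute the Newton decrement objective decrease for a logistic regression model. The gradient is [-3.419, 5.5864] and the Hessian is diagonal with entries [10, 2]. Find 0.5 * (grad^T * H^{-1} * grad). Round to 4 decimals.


Step 1: H is diagonal, so H^(-1) * g = [-0.3419, 2.7932].
Step 2: g^T H^(-1) g = sum_i g_i^2 / H_ii
  = (-3.419)^2/10 + (5.5864)^2/2
  = 1.169 + 15.6039 = 16.7729
Step 3: Objective decrease = 0.5 * g^T H^(-1) g = 8.3864


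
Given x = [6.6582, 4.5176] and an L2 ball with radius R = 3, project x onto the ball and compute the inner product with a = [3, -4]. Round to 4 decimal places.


Step 1: Compute ||x|| (intermediates to 6 decimals).
||x|| = sqrt(6.6582^2 + 4.5176^2) = 8.046138
Step 2: Project.
Since ||x|| > R, scale = R/||x|| = 3/8.046138 = 0.37285, proj(x) = scale * x
proj(x) = [2.48251, 1.684387]
Step 3: Dot product.
a^T * proj(x) = 3*2.48251 - 4*1.684387 = 0.71


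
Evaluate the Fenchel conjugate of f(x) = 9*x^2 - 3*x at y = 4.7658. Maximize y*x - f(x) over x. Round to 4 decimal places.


f*(y) = sup_x {y*x - a*x^2 - b*x} = sup_x {(y-b)*x - a*x^2}
FOC: (y - b) - 2a*x = 0 => x* = (y - b)/(2a)
x* = (4.7658 + 3)/(2*9) = 0.4314
f*(4.7658) = (y-b)^2/(4a) = (4.7658 + 3)^2/(4*9)
= 60.3076/36 = 1.6752


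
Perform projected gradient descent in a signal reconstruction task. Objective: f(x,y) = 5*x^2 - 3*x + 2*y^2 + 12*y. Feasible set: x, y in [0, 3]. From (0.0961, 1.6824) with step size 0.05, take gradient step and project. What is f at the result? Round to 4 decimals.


Step 1: Compute gradient at (0.0961, 1.6824).
grad_x = 2*5*0.0961 - 3 = -2.039
grad_y = 2*2*1.6824 + 12 = 18.7296
Step 2: Gradient step.
x_raw = 0.0961 - 0.05*-2.039 = 0.1981
y_raw = 1.6824 - 0.05*18.7296 = 0.7459
Step 3: Project onto [0, 3].
x_proj = clip(0.1981) = 0.1981
y_proj = clip(0.7459) = 0.7459
Step 4: Evaluate f.
f(0.1981, 0.7459) = 9.6658


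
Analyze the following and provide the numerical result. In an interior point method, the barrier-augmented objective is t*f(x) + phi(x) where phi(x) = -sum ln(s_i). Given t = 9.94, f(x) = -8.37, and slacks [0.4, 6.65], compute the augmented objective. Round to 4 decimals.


Step 1: Compute log-barrier.
ln values: [-0.9163, 1.8946]
phi = -(-0.9163 + 1.8946) = -0.9783
Step 2: Compute augmented objective.
t*f(x) = 9.94*-8.37 = -83.1978
Total = -83.1978 - 0.9783 = -84.1761


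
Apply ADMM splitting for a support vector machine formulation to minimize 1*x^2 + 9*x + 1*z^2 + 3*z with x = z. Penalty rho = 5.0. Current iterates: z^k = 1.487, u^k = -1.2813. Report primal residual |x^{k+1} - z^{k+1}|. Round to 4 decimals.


ADMM iteration with rho = 5.0, z^k = 1.487, u^k = -1.2813
Step 1: x-update.
Minimize 1*x^2 + 9*x + (5.0/2)*(x - 1.487 - 1.2813)^2
FOC: (2*1 + 5.0)*x = -9 + 5.0*(1.487 + 1.2813)
x^{k+1} = 0.6916
Step 2: z-update.
Minimize 1*z^2 + 3*z + (5.0/2)*(0.6916 - z - 1.2813)^2
FOC: (2*1 + 5.0)*z = -3 + 5.0*(0.6916 - 1.2813)
z^{k+1} = -0.8498
Step 3: u-update.
u^{k+1} = -1.2813 + 0.6916 + 0.8498 = 0.2601
Step 4: Primal residual = |0.6916 + 0.8498| = 1.5414


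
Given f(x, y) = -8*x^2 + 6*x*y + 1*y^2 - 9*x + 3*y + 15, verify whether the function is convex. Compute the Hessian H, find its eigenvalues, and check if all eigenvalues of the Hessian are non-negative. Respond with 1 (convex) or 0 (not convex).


The Hessian of f(x,y) = -8*x^2 + 6*x*y + 1*y^2 - 9*x + 3*y + 15 is:
H = [[-16, 6], [6, 2]]
Trace = -16 + 2 = -14
Determinant = -16*2 - (6)^2 = -68
Discriminant = (-14)^2 - 4*-68 = 468.0
Eigenvalues: lambda_1 = -17.8167, lambda_2 = 3.8167
The function is not convex.

0


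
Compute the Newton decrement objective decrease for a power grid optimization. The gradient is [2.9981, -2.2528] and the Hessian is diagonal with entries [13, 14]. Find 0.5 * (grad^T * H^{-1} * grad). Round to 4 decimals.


Step 1: H is diagonal, so H^(-1) * g = [0.2306, -0.1609].
Step 2: g^T H^(-1) g = sum_i g_i^2 / H_ii
  = (2.9981)^2/13 + (-2.2528)^2/14
  = 0.6914 + 0.3625 = 1.0539
Step 3: Objective decrease = 0.5 * g^T H^(-1) g = 0.527


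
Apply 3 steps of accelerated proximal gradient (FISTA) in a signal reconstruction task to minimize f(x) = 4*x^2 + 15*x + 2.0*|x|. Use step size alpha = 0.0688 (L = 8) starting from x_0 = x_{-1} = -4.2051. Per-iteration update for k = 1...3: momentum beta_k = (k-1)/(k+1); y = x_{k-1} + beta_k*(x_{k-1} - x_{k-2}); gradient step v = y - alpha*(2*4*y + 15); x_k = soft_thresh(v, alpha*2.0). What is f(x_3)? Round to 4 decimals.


FISTA on f(x) = 4*x^2 + 15*x + 2.0*|x|
L = 8, alpha = 0.0688
Iteration 1: beta = 0.0, y = -4.2051 + 0.0*(-4.2051 + 4.2051) = -4.2051
  grad(y) = -18.6408, v = y - alpha*grad = -2.9226
  prox(v) = soft_thresh(-2.9226, 0.1376) = -2.785
Iteration 2: beta = 0.3333, y = -2.785 + 0.3333*(-2.785 + 4.2051) = -2.3117
  grad(y) = -3.4932, v = y - alpha*grad = -2.0713
  prox(v) = soft_thresh(-2.0713, 0.1376) = -1.9337
Iteration 3: beta = 0.5, y = -1.9337 + 0.5*(-1.9337 + 2.785) = -1.5081
  grad(y) = 2.9354, v = y - alpha*grad = -1.71
  prox(v) = soft_thresh(-1.71, 0.1376) = -1.5724
f(x_3) = 4*(-1.5724)^2 + 15*(-1.5724) + 2.0*|-1.5724| = -10.5514


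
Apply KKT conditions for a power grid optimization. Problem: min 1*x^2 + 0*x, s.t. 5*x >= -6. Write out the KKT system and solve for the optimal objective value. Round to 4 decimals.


Step 1: Try lambda = 0 (constraint inactive).
Stationarity: 2*1*x + 0 = 0
x* = 0/(2*1) = 0.0
Check constraint: 5*0.0 = 0.0 >= -6 -- satisfied.
Step 2: Compute optimal value.
f(x*) = 1*0.0^2 + 0*0.0 = 0.0


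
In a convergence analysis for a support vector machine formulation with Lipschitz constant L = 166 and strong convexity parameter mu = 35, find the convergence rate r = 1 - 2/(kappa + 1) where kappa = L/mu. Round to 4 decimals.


Step 1: Compute the condition number.
kappa = L/mu = 166/35 = 4.7429
Step 2: Compute the convergence rate.
r = 1 - 2/(kappa + 1) = 1 - 2*mu/(L + mu) = (L - mu)/(L + mu) = 131/201 = 0.6517


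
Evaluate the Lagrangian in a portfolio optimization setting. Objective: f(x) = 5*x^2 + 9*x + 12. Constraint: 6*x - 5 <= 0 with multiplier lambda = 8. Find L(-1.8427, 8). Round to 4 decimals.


Step 1: Evaluate f(x).
f(-1.8427) = 5*(-1.8427)^2 + 9*(-1.8427) + 12 = 12.3934
Step 2: Evaluate g(x).
g(-1.8427) = 6*-1.8427 - 5 = -16.0562
Step 3: Compute Lagrangian.
L = 12.3934 + 8*-16.0562 = -116.0562


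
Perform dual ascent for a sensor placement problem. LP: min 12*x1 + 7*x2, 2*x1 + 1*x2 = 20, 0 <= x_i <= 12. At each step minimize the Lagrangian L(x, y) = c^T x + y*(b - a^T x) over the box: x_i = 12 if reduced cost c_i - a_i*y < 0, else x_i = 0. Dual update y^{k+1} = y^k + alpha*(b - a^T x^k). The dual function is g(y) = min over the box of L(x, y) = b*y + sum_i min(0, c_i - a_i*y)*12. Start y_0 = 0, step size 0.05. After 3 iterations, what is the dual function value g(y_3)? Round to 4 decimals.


Dual ascent for LP: min 12*x1 + 7*x2, 2*x1 + 1*x2 = 20, 0 <= x_i <= 12
Step 1: y^k = 0.0, reduced costs: (12.0, 7.0)
  x^k = (0.0, 0.0), subgradient = b - a^T x = 20.0
  y^{k+1} = 0.0 + 0.05*20.0 = 1.0
Step 2: y^k = 1.0, reduced costs: (10.0, 6.0)
  x^k = (0.0, 0.0), subgradient = b - a^T x = 20.0
  y^{k+1} = 1.0 + 0.05*20.0 = 2.0
Step 3: y^k = 2.0, reduced costs: (8.0, 5.0)
  x^k = (0.0, 0.0), subgradient = b - a^T x = 20.0
  y^{k+1} = 2.0 + 0.05*20.0 = 3.0
Dual objective at y_3 = 3.0: reduced costs (6.0, 4.0), box minimizer x = (0.0, 0.0)
g(y_3) = b*y + (c1 - a1*y)*x1 + (c2 - a2*y)*x2 = 20*3.0 + 6.0*0.0 + 4.0*0.0 = 60.0 + 0.0 + 0.0 = 60.0


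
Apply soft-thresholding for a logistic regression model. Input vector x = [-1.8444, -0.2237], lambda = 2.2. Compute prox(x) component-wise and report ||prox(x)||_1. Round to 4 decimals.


Soft-thresholding with lambda = 2.2:
prox(-1.8444) = sign(-1.8444)*max(|-1.8444| - 2.2, 0) = 0.0
prox(-0.2237) = sign(-0.2237)*max(|-0.2237| - 2.2, 0) = 0.0
prox(x) = [0.0, 0.0]
||prox(x)||_1 = 0.0 + 0.0 = 0.0


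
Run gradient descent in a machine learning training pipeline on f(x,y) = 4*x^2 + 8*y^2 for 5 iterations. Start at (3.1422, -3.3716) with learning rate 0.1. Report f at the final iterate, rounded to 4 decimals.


Gradient descent on f(x,y) = 4*x^2 + 8*y^2.
Starting point: (3.1422, -3.3716), alpha = 0.1
Step 1: grad_x = 2*4*3.1422 = 25.1376, grad_y = 2*8*-3.3716 = -53.9456
  x_1 = 3.1422 - 0.1*25.1376 = 0.6284
  y_1 = -3.3716 - 0.1*-53.9456 = 2.023
Step 2: grad_x = 2*4*0.6284 = 5.0275, grad_y = 2*8*2.023 = 32.3674
  x_2 = 0.6284 - 0.1*5.0275 = 0.1257
  y_2 = 2.023 - 0.1*32.3674 = -1.2138
Step 3: grad_x = 2*4*0.1257 = 1.0055, grad_y = 2*8*-1.2138 = -19.4204
  x_3 = 0.1257 - 0.1*1.0055 = 0.0251
  y_3 = -1.2138 - 0.1*-19.4204 = 0.7283
Step 4: grad_x = 2*4*0.0251 = 0.2011, grad_y = 2*8*0.7283 = 11.6522
  x_4 = 0.0251 - 0.1*0.2011 = 0.005
  y_4 = 0.7283 - 0.1*11.6522 = -0.437
Step 5: grad_x = 2*4*0.005 = 0.0402, grad_y = 2*8*-0.437 = -6.9913
  x_5 = 0.005 - 0.1*0.0402 = 0.001
  y_5 = -0.437 - 0.1*-6.9913 = 0.2622
f(0.001, 0.2622) = 4*0.001^2 + 8*0.2622^2 = 0.5499


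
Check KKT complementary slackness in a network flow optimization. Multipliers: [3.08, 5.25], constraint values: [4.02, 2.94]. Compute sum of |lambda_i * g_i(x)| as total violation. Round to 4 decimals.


KKT complementary slackness check:
lambda_1 * g_1 = 3.08 * 4.02 = 12.3816
lambda_2 * g_2 = 5.25 * 2.94 = 15.435
Total violation = 12.3816 + 15.435 = 27.8166


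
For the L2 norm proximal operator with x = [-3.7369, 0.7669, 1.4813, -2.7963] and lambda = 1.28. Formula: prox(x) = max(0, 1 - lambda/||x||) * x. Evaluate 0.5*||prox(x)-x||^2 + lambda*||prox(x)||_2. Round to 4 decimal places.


Step 1: Compute ||x||.
||x|| = 4.9564
Step 2: Compute scaling factor.
scale = max(0, 1 - 1.28/4.9564) = 0.7417
Step 3: prox(x) = [-2.7718, 0.5688, 1.0988, -2.0742]
||prox(x)|| = 3.6764
Step 4: Proximal objective.
0.5*||prox-x||^2 = 0.8192
lambda*||prox|| = 4.7058
Total = 5.525


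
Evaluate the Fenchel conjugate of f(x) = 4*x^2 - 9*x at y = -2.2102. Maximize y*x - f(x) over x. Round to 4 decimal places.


f*(y) = sup_x {y*x - a*x^2 - b*x} = sup_x {(y-b)*x - a*x^2}
FOC: (y - b) - 2a*x = 0 => x* = (y - b)/(2a)
x* = (-2.2102 + 9)/(2*4) = 0.8487
f*(-2.2102) = (y-b)^2/(4a) = (-2.2102 + 9)^2/(4*4)
= 46.1014/16 = 2.8813


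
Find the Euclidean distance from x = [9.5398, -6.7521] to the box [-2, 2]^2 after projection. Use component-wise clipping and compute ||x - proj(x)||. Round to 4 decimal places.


Project each component onto [-2, 2].
clip(9.5398) = 2.0, clip(-6.7521) = -2.0
Projection = [2.0, -2.0]
Squared diffs: [56.8486, 22.5825]
Distance = sqrt(79.4311) = 8.9124


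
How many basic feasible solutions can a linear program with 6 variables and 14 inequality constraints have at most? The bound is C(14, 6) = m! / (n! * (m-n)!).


Each vertex corresponds to some choice of n active constraints out of m, so the number of vertices is at most C(m, n) = m! / (n!(m-n)!).
m = 14, n = 6
Numerator: 14 * 13 * 12 * 11 * 10 * 9
Denominator: 6! = 720
C(14, 6) = 3003


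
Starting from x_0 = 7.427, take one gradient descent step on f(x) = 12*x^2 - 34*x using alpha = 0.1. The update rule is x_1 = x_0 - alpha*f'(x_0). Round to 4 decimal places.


We compute the gradient at x_0 and apply the update.
f'(x) = 24*x - 34
f'(7.427) = 24*7.427 - 34 = 144.248
x_1 = 7.427 - 0.1*144.248 = -6.9978


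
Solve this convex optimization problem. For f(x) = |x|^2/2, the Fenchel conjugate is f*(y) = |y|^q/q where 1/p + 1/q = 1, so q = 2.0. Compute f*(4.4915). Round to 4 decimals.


The conjugate exponent q satisfies 1/p + 1/q = 1.
p = 2, so q = 2/(2 - 1) = 2.0
|y|^q = 4.4915^2.0 = 20.1736
f*(4.4915) = 20.1736 / 2.0 = 10.0868


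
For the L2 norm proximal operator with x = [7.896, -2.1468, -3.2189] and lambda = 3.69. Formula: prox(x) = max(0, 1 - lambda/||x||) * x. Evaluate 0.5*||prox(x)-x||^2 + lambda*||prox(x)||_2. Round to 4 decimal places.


Step 1: Compute ||x||.
||x|| = 8.793
Step 2: Compute scaling factor.
scale = max(0, 1 - 3.69/8.793) = 0.5803
Step 3: prox(x) = [4.5824, -1.2459, -1.8681]
||prox(x)|| = 5.103
Step 4: Proximal objective.
0.5*||prox-x||^2 = 6.8081
lambda*||prox|| = 18.8301
Total = 25.6381


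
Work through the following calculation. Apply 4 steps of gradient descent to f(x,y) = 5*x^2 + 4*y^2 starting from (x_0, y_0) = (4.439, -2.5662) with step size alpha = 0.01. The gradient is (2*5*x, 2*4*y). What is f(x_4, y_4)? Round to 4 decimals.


Gradient descent on f(x,y) = 5*x^2 + 4*y^2.
Starting point: (4.439, -2.5662), alpha = 0.01
Step 1: grad_x = 2*5*4.439 = 44.39, grad_y = 2*4*-2.5662 = -20.5296
  x_1 = 4.439 - 0.01*44.39 = 3.9951
  y_1 = -2.5662 - 0.01*-20.5296 = -2.3609
Step 2: grad_x = 2*5*3.9951 = 39.951, grad_y = 2*4*-2.3609 = -18.8872
  x_2 = 3.9951 - 0.01*39.951 = 3.5956
  y_2 = -2.3609 - 0.01*-18.8872 = -2.172
Step 3: grad_x = 2*5*3.5956 = 35.9559, grad_y = 2*4*-2.172 = -17.3763
  x_3 = 3.5956 - 0.01*35.9559 = 3.236
  y_3 = -2.172 - 0.01*-17.3763 = -1.9983
Step 4: grad_x = 2*5*3.236 = 32.3603, grad_y = 2*4*-1.9983 = -15.9862
  x_4 = 3.236 - 0.01*32.3603 = 2.9124
  y_4 = -1.9983 - 0.01*-15.9862 = -1.8384
f(2.9124, -1.8384) = 5*2.9124^2 + 4*(-1.8384)^2 = 55.9302


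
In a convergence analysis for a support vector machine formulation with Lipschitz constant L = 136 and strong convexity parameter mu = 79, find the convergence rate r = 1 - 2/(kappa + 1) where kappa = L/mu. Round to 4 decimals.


Step 1: Compute the condition number.
kappa = L/mu = 136/79 = 1.7215
Step 2: Compute the convergence rate.
r = 1 - 2/(kappa + 1) = 1 - 2*mu/(L + mu) = (L - mu)/(L + mu) = 57/215 = 0.2651


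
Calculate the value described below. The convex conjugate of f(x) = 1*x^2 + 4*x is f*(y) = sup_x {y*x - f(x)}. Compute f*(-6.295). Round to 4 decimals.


f*(y) = sup_x {y*x - a*x^2 - b*x} = sup_x {(y-b)*x - a*x^2}
FOC: (y - b) - 2a*x = 0 => x* = (y - b)/(2a)
x* = (-6.295 - 4)/(2*1) = -5.1475
f*(-6.295) = (y-b)^2/(4a) = (-6.295 - 4)^2/(4*1)
= 105.987/4 = 26.4968


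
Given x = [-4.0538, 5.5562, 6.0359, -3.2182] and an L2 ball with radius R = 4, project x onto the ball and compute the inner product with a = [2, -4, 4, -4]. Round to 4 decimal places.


Step 1: Compute ||x|| (intermediates to 6 decimals).
||x|| = sqrt((-4.0538)^2 + 5.5562^2 + 6.0359^2 + (-3.2182)^2) = 9.700183
Step 2: Project.
Since ||x|| > R, scale = R/||x|| = 4/9.700183 = 0.412363, proj(x) = scale * x
proj(x) = [-1.671637, 2.291171, 2.488982, -1.327067]
Step 3: Dot product.
a^T * proj(x) = 2*(-1.671637) - 4*2.291171 + 4*2.488982 - 4*(-1.327067) = 2.7562


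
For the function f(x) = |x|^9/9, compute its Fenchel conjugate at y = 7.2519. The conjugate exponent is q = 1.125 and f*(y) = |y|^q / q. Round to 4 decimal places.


The conjugate exponent q satisfies 1/p + 1/q = 1.
p = 9, so q = 9/(9 - 1) = 1.125
|y|^q = 7.2519^1.125 = 9.2898
f*(7.2519) = 9.2898 / 1.125 = 8.2576


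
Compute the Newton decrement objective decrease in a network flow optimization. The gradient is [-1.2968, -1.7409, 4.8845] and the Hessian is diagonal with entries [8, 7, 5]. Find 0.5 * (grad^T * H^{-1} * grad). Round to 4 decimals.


Step 1: H is diagonal, so H^(-1) * g = [-0.1621, -0.2487, 0.9769].
Step 2: g^T H^(-1) g = sum_i g_i^2 / H_ii
  = (-1.2968)^2/8 + (-1.7409)^2/7 + (4.8845)^2/5
  = 0.2102 + 0.433 + 4.7717 = 5.4148
Step 3: Objective decrease = 0.5 * g^T H^(-1) g = 2.7074


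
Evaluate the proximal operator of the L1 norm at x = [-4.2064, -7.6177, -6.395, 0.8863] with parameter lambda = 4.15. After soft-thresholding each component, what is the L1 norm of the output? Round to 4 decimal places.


Soft-thresholding with lambda = 4.15:
prox(-4.2064) = sign(-4.2064)*max(|-4.2064| - 4.15, 0) = -0.0564
prox(-7.6177) = sign(-7.6177)*max(|-7.6177| - 4.15, 0) = -3.4677
prox(-6.395) = sign(-6.395)*max(|-6.395| - 4.15, 0) = -2.245
prox(0.8863) = sign(0.8863)*max(|0.8863| - 4.15, 0) = 0.0
prox(x) = [-0.0564, -3.4677, -2.245, 0.0]
||prox(x)||_1 = 0.0564 + 3.4677 + 2.245 + 0.0 = 5.7691


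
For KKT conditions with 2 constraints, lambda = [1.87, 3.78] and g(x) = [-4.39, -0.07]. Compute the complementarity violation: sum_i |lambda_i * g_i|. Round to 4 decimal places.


KKT complementary slackness check:
lambda_1 * g_1 = 1.87 * -4.39 = -8.2093
lambda_2 * g_2 = 3.78 * -0.07 = -0.2646
Total violation = 8.2093 + 0.2646 = 8.4739


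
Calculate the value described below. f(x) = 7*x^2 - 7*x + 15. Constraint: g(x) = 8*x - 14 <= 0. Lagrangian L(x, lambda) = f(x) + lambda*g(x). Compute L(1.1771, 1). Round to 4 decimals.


Step 1: Evaluate f(x).
f(1.1771) = 7*1.1771^2 - 7*1.1771 + 15 = 16.4593
Step 2: Evaluate g(x).
g(1.1771) = 8*1.1771 - 14 = -4.5832
Step 3: Compute Lagrangian.
L = 16.4593 + 1*-4.5832 = 11.8761


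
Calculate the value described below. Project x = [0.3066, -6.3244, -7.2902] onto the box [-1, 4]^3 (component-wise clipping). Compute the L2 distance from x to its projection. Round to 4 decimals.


Project each component onto [-1, 4].
clip(0.3066) = 0.3066, clip(-6.3244) = -1.0, clip(-7.2902) = -1.0
Projection = [0.3066, -1.0, -1.0]
Squared diffs: [0.0, 28.3492, 39.5666]
Distance = sqrt(67.9158) = 8.2411


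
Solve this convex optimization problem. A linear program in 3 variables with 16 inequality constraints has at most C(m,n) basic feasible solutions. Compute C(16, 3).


Each vertex corresponds to some choice of n active constraints out of m, so the number of vertices is at most C(m, n) = m! / (n!(m-n)!).
m = 16, n = 3
Numerator: 16 * 15 * 14
Denominator: 3! = 6
C(16, 3) = 560


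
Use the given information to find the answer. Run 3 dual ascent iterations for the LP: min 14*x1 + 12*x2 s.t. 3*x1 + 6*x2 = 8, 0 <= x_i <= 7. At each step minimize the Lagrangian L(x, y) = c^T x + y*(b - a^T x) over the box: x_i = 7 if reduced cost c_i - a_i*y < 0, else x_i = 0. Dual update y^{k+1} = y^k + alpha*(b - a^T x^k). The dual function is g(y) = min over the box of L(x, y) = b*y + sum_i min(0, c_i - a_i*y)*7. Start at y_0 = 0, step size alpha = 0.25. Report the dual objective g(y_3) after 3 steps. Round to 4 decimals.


Dual ascent for LP: min 14*x1 + 12*x2, 3*x1 + 6*x2 = 8, 0 <= x_i <= 7
Step 1: y^k = 0.0, reduced costs: (14.0, 12.0)
  x^k = (0.0, 0.0), subgradient = b - a^T x = 8.0
  y^{k+1} = 0.0 + 0.25*8.0 = 2.0
Step 2: y^k = 2.0, reduced costs: (8.0, 0.0)
  x^k = (0.0, 0.0), subgradient = b - a^T x = 8.0
  y^{k+1} = 2.0 + 0.25*8.0 = 4.0
Step 3: y^k = 4.0, reduced costs: (2.0, -12.0)
  x^k = (0.0, 7.0), subgradient = b - a^T x = -34.0
  y^{k+1} = 4.0 + 0.25*-34.0 = -4.5
Dual objective at y_3 = -4.5: reduced costs (27.5, 39.0), box minimizer x = (0.0, 0.0)
g(y_3) = b*y + (c1 - a1*y)*x1 + (c2 - a2*y)*x2 = 8*(-4.5) + 27.5*0.0 + 39.0*0.0 = -36.0 + 0.0 + 0.0 = -36.0


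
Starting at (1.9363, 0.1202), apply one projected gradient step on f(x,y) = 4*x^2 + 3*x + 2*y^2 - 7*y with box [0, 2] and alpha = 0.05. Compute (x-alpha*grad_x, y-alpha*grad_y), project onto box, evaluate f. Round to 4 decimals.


Step 1: Compute gradient at (1.9363, 0.1202).
grad_x = 2*4*1.9363 + 3 = 18.4904
grad_y = 2*2*0.1202 - 7 = -6.5192
Step 2: Gradient step.
x_raw = 1.9363 - 0.05*18.4904 = 1.0118
y_raw = 0.1202 - 0.05*-6.5192 = 0.4462
Step 3: Project onto [0, 2].
x_proj = clip(1.0118) = 1.0118
y_proj = clip(0.4462) = 0.4462
Step 4: Evaluate f.
f(1.0118, 0.4462) = 4.4051


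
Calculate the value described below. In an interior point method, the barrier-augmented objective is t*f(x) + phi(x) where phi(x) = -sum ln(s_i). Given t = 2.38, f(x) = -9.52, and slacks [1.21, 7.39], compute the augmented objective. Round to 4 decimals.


Step 1: Compute log-barrier.
ln values: [0.1906, 2.0001]
phi = -(0.1906 + 2.0001) = -2.1907
Step 2: Compute augmented objective.
t*f(x) = 2.38*-9.52 = -22.6576
Total = -22.6576 - 2.1907 = -24.8483


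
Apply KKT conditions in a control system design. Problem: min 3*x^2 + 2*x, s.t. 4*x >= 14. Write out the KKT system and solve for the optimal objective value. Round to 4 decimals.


Step 1: Try lambda = 0 (constraint inactive).
x_unc = -2/(2*3) = -0.3333
Check: 4*-0.3333 = -1.3332 < 14 -- violated!
Step 2: Constraint must be active: 4*x = 14
x* = 14/4 = 3.5
lambda = (2*3*3.5 + 2)/4 = 5.75
Step 3: Compute optimal value.
f(x*) = 3*3.5^2 + 2*3.5 = 43.75


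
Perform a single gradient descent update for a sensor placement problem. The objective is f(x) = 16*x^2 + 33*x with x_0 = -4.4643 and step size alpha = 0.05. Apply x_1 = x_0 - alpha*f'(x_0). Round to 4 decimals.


We compute the gradient at x_0 and apply the update.
f'(x) = 32*x + 33
f'(-4.4643) = 32*-4.4643 + 33 = -109.8576
x_1 = -4.4643 - 0.05*-109.8576 = 1.0286


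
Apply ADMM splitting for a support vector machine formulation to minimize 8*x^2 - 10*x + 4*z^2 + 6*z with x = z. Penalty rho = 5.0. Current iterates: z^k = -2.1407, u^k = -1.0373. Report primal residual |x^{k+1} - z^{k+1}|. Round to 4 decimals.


ADMM iteration with rho = 5.0, z^k = -2.1407, u^k = -1.0373
Step 1: x-update.
Minimize 8*x^2 - 10*x + (5.0/2)*(x + 2.1407 - 1.0373)^2
FOC: (2*8 + 5.0)*x = 10 + 5.0*(-2.1407 + 1.0373)
x^{k+1} = 0.2135
Step 2: z-update.
Minimize 4*z^2 + 6*z + (5.0/2)*(0.2135 - z - 1.0373)^2
FOC: (2*4 + 5.0)*z = -6 + 5.0*(0.2135 - 1.0373)
z^{k+1} = -0.7784
Step 3: u-update.
u^{k+1} = -1.0373 + 0.2135 + 0.7784 = -0.0454
Step 4: Primal residual = |0.2135 + 0.7784| = 0.9919


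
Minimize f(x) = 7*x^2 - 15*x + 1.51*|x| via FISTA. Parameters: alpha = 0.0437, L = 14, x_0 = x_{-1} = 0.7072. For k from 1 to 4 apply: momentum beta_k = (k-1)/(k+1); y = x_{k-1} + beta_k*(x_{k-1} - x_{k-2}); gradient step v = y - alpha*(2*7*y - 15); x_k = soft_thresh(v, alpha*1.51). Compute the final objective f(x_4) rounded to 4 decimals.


FISTA on f(x) = 7*x^2 - 15*x + 1.51*|x|
L = 14, alpha = 0.0437
Iteration 1: beta = 0.0, y = 0.7072 + 0.0*(0.7072 - 0.7072) = 0.7072
  grad(y) = -5.0992, v = y - alpha*grad = 0.93
  prox(v) = soft_thresh(0.93, 0.066) = 0.864
Iteration 2: beta = 0.3333, y = 0.864 + 0.3333*(0.864 - 0.7072) = 0.9163
  grad(y) = -2.1714, v = y - alpha*grad = 1.0112
  prox(v) = soft_thresh(1.0112, 0.066) = 0.9452
Iteration 3: beta = 0.5, y = 0.9452 + 0.5*(0.9452 - 0.864) = 0.9858
  grad(y) = -1.1985, v = y - alpha*grad = 1.0382
  prox(v) = soft_thresh(1.0382, 0.066) = 0.9722
Iteration 4: beta = 0.6, y = 0.9722 + 0.6*(0.9722 - 0.9452) = 0.9884
  grad(y) = -1.1624, v = y - alpha*grad = 1.0392
  prox(v) = soft_thresh(1.0392, 0.066) = 0.9732
f(x_4) = 7*0.9732^2 - 15*0.9732 + 1.51*|0.9732| = -6.4986


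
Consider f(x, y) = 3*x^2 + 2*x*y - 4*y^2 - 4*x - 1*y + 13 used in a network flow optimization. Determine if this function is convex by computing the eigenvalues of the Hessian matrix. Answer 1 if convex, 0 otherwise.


The Hessian of f(x,y) = 3*x^2 + 2*x*y - 4*y^2 - 4*x - 1*y + 13 is:
H = [[6, 2], [2, -8]]
Trace = 6 - 8 = -2
Determinant = 6*-8 - (2)^2 = -52
Discriminant = (-2)^2 - 4*-52 = 212.0
Eigenvalues: lambda_1 = -8.2801, lambda_2 = 6.2801
The function is not convex.

0


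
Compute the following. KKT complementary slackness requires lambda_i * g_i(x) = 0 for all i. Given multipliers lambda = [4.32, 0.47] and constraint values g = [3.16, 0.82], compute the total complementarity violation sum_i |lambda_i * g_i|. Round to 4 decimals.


KKT complementary slackness check:
lambda_1 * g_1 = 4.32 * 3.16 = 13.6512
lambda_2 * g_2 = 0.47 * 0.82 = 0.3854
Total violation = 13.6512 + 0.3854 = 14.0366


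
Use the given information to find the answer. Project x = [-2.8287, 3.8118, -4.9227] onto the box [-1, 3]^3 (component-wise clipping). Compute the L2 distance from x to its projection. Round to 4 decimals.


Project each component onto [-1, 3].
clip(-2.8287) = -1.0, clip(3.8118) = 3.0, clip(-4.9227) = -1.0
Projection = [-1.0, 3.0, -1.0]
Squared diffs: [3.3441, 0.659, 15.3876]
Distance = sqrt(19.3907) = 4.4035


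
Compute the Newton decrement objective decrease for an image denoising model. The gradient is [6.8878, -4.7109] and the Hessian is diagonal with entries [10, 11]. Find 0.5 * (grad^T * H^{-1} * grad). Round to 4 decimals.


Step 1: H is diagonal, so H^(-1) * g = [0.6888, -0.4283].
Step 2: g^T H^(-1) g = sum_i g_i^2 / H_ii
  = (6.8878)^2/10 + (-4.7109)^2/11
  = 4.7442 + 2.0175 = 6.7617
Step 3: Objective decrease = 0.5 * g^T H^(-1) g = 3.3808


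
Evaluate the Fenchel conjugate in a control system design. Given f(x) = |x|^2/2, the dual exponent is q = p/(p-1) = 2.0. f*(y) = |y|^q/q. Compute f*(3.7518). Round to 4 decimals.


The conjugate exponent q satisfies 1/p + 1/q = 1.
p = 2, so q = 2/(2 - 1) = 2.0
|y|^q = 3.7518^2.0 = 14.076
f*(3.7518) = 14.076 / 2.0 = 7.038


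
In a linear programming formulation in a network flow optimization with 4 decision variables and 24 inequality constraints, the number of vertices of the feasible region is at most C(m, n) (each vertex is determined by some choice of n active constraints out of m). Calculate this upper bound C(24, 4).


Each vertex corresponds to some choice of n active constraints out of m, so the number of vertices is at most C(m, n) = m! / (n!(m-n)!).
m = 24, n = 4
Numerator: 24 * 23 * 22 * 21
Denominator: 4! = 24
C(24, 4) = 10626


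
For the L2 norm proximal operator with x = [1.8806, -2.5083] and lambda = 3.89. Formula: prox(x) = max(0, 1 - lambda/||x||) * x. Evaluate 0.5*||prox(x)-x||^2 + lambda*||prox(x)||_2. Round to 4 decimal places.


Step 1: Compute ||x||.
||x|| = 3.135
Step 2: Compute scaling factor.
scale = max(0, 1 - 3.89/3.135) = 0.0
Step 3: prox(x) = [0.0, -0.0]
||prox(x)|| = 0.0
Step 4: Proximal objective.
0.5*||prox-x||^2 = 4.9141
lambda*||prox|| = 0.0
Total = 4.9141


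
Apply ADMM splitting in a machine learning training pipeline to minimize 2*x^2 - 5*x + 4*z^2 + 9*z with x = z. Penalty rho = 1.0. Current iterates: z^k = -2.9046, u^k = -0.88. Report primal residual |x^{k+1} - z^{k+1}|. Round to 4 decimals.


ADMM iteration with rho = 1.0, z^k = -2.9046, u^k = -0.88
Step 1: x-update.
Minimize 2*x^2 - 5*x + (1.0/2)*(x + 2.9046 - 0.88)^2
FOC: (2*2 + 1.0)*x = 5 + 1.0*(-2.9046 + 0.88)
x^{k+1} = 0.5951
Step 2: z-update.
Minimize 4*z^2 + 9*z + (1.0/2)*(0.5951 - z - 0.88)^2
FOC: (2*4 + 1.0)*z = -9 + 1.0*(0.5951 - 0.88)
z^{k+1} = -1.0317
Step 3: u-update.
u^{k+1} = -0.88 + 0.5951 + 1.0317 = 0.7467
Step 4: Primal residual = |0.5951 + 1.0317| = 1.6267


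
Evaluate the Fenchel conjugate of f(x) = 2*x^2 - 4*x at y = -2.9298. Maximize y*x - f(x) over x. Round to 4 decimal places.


f*(y) = sup_x {y*x - a*x^2 - b*x} = sup_x {(y-b)*x - a*x^2}
FOC: (y - b) - 2a*x = 0 => x* = (y - b)/(2a)
x* = (-2.9298 + 4)/(2*2) = 0.2676
f*(-2.9298) = (y-b)^2/(4a) = (-2.9298 + 4)^2/(4*2)
= 1.1453/8 = 0.1432


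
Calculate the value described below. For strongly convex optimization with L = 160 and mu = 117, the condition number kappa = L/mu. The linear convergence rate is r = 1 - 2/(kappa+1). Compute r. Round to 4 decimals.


Step 1: Compute the condition number.
kappa = L/mu = 160/117 = 1.3675
Step 2: Compute the convergence rate.
r = 1 - 2/(kappa + 1) = 1 - 2*mu/(L + mu) = (L - mu)/(L + mu) = 43/277 = 0.1552


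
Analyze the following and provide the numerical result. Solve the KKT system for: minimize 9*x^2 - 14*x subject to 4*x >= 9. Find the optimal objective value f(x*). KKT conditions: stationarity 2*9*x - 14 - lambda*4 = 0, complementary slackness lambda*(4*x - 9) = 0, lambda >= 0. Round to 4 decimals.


Step 1: Try lambda = 0 (constraint inactive).
x_unc = 14/(2*9) = 0.7778
Check: 4*0.7778 = 3.1112 < 9 -- violated!
Step 2: Constraint must be active: 4*x = 9
x* = 9/4 = 2.25
lambda = (2*9*2.25 - 14)/4 = 6.625
Step 3: Compute optimal value.
f(x*) = 9*2.25^2 - 14*2.25 = 14.0625


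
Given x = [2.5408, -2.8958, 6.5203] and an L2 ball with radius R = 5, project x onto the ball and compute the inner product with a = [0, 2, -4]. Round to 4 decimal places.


Step 1: Compute ||x|| (intermediates to 6 decimals).
||x|| = sqrt(2.5408^2 + (-2.8958)^2 + 6.5203^2) = 7.57335
Step 2: Project.
Since ||x|| > R, scale = R/||x|| = 5/7.57335 = 0.66021, proj(x) = scale * x
proj(x) = [1.677462, -1.911836, 4.304767]
Step 3: Dot product.
a^T * proj(x) = 0*1.677462 + 2*(-1.911836) - 4*4.304767 = -21.0427


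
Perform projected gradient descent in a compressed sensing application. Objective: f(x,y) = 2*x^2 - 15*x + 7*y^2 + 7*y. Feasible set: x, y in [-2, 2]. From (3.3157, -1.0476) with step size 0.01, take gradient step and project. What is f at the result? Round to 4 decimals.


Step 1: Compute gradient at (3.3157, -1.0476).
grad_x = 2*2*3.3157 - 15 = -1.7372
grad_y = 2*7*-1.0476 + 7 = -7.6664
Step 2: Gradient step.
x_raw = 3.3157 - 0.01*-1.7372 = 3.3331
y_raw = -1.0476 - 0.01*-7.6664 = -0.9709
Step 3: Project onto [-2, 2].
x_proj = clip(3.3331) = 2.0
y_proj = clip(-0.9709) = -0.9709
Step 4: Evaluate f.
f(2.0, -0.9709) = -22.1975


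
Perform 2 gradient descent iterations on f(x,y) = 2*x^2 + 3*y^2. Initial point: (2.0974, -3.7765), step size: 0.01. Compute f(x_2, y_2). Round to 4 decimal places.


Gradient descent on f(x,y) = 2*x^2 + 3*y^2.
Starting point: (2.0974, -3.7765), alpha = 0.01
Step 1: grad_x = 2*2*2.0974 = 8.3896, grad_y = 2*3*-3.7765 = -22.659
  x_1 = 2.0974 - 0.01*8.3896 = 2.0135
  y_1 = -3.7765 - 0.01*-22.659 = -3.5499
Step 2: grad_x = 2*2*2.0135 = 8.054, grad_y = 2*3*-3.5499 = -21.2995
  x_2 = 2.0135 - 0.01*8.054 = 1.933
  y_2 = -3.5499 - 0.01*-21.2995 = -3.3369
f(1.933, -3.3369) = 2*1.933^2 + 3*(-3.3369)^2 = 40.8777


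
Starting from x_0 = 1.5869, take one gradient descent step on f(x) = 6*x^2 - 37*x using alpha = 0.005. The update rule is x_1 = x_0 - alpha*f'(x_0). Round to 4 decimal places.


We compute the gradient at x_0 and apply the update.
f'(x) = 12*x - 37
f'(1.5869) = 12*1.5869 - 37 = -17.9572
x_1 = 1.5869 - 0.005*-17.9572 = 1.6767


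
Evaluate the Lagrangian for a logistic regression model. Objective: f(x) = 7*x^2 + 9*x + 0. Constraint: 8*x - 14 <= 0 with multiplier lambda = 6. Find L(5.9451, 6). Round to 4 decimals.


Step 1: Evaluate f(x).
f(5.9451) = 7*5.9451^2 + 9*5.9451 + 0 = 300.9154
Step 2: Evaluate g(x).
g(5.9451) = 8*5.9451 - 14 = 33.5608
Step 3: Compute Lagrangian.
L = 300.9154 + 6*33.5608 = 502.2802


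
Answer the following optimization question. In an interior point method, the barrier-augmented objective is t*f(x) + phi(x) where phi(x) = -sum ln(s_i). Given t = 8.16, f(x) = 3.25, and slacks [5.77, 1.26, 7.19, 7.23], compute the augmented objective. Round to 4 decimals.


Step 1: Compute log-barrier.
ln values: [1.7527, 0.2311, 1.9727, 1.9782]
phi = -(1.7527 + 0.2311 + 1.9727 + 1.9782) = -5.9347
Step 2: Compute augmented objective.
t*f(x) = 8.16*3.25 = 26.52
Total = 26.52 - 5.9347 = 20.5853


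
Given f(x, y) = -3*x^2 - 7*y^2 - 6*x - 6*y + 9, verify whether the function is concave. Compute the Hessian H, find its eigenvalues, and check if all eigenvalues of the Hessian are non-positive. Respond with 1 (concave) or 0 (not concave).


The Hessian of f(x,y) = -3*x^2 - 7*y^2 - 6*x - 6*y + 9 is:
H = [[-6, 0], [0, -14]]
Trace = -6 - 14 = -20
Determinant = -6*-14 - (0)^2 = 84
Discriminant = (-20)^2 - 4*84 = 64.0
Eigenvalues: lambda_1 = -14.0, lambda_2 = -6.0
The function is concave.

1


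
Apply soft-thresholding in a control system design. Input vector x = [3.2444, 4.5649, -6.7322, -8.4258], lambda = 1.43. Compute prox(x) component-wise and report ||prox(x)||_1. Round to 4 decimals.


Soft-thresholding with lambda = 1.43:
prox(3.2444) = sign(3.2444)*max(|3.2444| - 1.43, 0) = 1.8144
prox(4.5649) = sign(4.5649)*max(|4.5649| - 1.43, 0) = 3.1349
prox(-6.7322) = sign(-6.7322)*max(|-6.7322| - 1.43, 0) = -5.3022
prox(-8.4258) = sign(-8.4258)*max(|-8.4258| - 1.43, 0) = -6.9958
prox(x) = [1.8144, 3.1349, -5.3022, -6.9958]
||prox(x)||_1 = 1.8144 + 3.1349 + 5.3022 + 6.9958 = 17.2473


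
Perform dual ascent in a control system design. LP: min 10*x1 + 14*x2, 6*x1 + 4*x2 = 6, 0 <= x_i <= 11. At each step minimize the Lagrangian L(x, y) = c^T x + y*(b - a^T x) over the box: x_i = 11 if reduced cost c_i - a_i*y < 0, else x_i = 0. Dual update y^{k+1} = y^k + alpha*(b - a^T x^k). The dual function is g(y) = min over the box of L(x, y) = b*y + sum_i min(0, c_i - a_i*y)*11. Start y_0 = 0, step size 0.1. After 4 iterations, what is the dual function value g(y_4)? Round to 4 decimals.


Dual ascent for LP: min 10*x1 + 14*x2, 6*x1 + 4*x2 = 6, 0 <= x_i <= 11
Step 1: y^k = 0.0, reduced costs: (10.0, 14.0)
  x^k = (0.0, 0.0), subgradient = b - a^T x = 6.0
  y^{k+1} = 0.0 + 0.1*6.0 = 0.6
Step 2: y^k = 0.6, reduced costs: (6.4, 11.6)
  x^k = (0.0, 0.0), subgradient = b - a^T x = 6.0
  y^{k+1} = 0.6 + 0.1*6.0 = 1.2
Step 3: y^k = 1.2, reduced costs: (2.8, 9.2)
  x^k = (0.0, 0.0), subgradient = b - a^T x = 6.0
  y^{k+1} = 1.2 + 0.1*6.0 = 1.8
Step 4: y^k = 1.8, reduced costs: (-0.8, 6.8)
  x^k = (11.0, 0.0), subgradient = b - a^T x = -60.0
  y^{k+1} = 1.8 + 0.1*-60.0 = -4.2
Dual objective at y_4 = -4.2: reduced costs (35.2, 30.8), box minimizer x = (0.0, 0.0)
g(y_4) = b*y + (c1 - a1*y)*x1 + (c2 - a2*y)*x2 = 6*(-4.2) + 35.2*0.0 + 30.8*0.0 = -25.2 + 0.0 + 0.0 = -25.2


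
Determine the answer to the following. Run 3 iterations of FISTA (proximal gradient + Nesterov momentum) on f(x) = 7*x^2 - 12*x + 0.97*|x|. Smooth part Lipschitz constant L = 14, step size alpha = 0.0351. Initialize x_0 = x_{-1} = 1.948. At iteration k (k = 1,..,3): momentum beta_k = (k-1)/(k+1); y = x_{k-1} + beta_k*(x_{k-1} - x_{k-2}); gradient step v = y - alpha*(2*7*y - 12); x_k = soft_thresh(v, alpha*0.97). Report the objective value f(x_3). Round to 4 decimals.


FISTA on f(x) = 7*x^2 - 12*x + 0.97*|x|
L = 14, alpha = 0.0351
Iteration 1: beta = 0.0, y = 1.948 + 0.0*(1.948 - 1.948) = 1.948
  grad(y) = 15.272, v = y - alpha*grad = 1.412
  prox(v) = soft_thresh(1.412, 0.034) = 1.3779
Iteration 2: beta = 0.3333, y = 1.3779 + 0.3333*(1.3779 - 1.948) = 1.1879
  grad(y) = 4.6302, v = y - alpha*grad = 1.0254
  prox(v) = soft_thresh(1.0254, 0.034) = 0.9913
Iteration 3: beta = 0.5, y = 0.9913 + 0.5*(0.9913 - 1.3779) = 0.798
  grad(y) = -0.8279, v = y - alpha*grad = 0.8271
  prox(v) = soft_thresh(0.8271, 0.034) = 0.793
f(x_3) = 7*0.793^2 - 12*0.793 + 0.97*|0.793| = -4.3448
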